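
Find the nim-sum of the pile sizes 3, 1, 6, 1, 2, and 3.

Nim-sum: 3 ^ 1 ^ 6 ^ 1 ^ 2 ^ 3 = 4.

4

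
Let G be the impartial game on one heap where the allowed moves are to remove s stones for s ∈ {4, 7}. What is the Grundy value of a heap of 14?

Grundy values for subtraction set {4, 7}:
k:     0  1  2  3  4  5  6  7  8  9 10 11 12 13 14
g(k):  0  0  0  0  1  1  1  1  2  2  2  0  0  0  0
So g(14) = 0.

0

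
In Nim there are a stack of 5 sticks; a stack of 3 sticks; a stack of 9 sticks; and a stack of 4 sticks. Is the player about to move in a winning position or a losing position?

Winning position

Nim-sum: 5 ⊕ 3 ⊕ 9 ⊕ 4 = 11.
The nim-sum is 11 ≠ 0, so this is an N-position: the player to move can win.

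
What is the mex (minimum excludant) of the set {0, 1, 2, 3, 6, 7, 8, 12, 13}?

The values 0, 1, 2, 3 are all present; 4 is the first non-negative integer missing from the set.

4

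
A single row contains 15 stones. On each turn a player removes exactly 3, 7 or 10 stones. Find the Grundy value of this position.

Build the Grundy sequence with g(k) = mex{g(k−s) : s ∈ {3, 7, 10}, s ≤ k}:
k:     0  1  2  3  4  5  6  7  8  9 10 11 12 13 14 15
g(k):  0  0  0  1  1  1  0  2  2  1  3  3  2  2  0  0
So g(15) = 0.

0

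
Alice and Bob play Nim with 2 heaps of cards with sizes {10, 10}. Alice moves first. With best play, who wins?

Compute the nim-sum pairwise:
10 ⊕ 10 = 0
The nim-sum is 0, so this is a P-position: the player to move is in a losing position under optimal play; Alice is about to move from it and so loses — Bob wins.

Bob wins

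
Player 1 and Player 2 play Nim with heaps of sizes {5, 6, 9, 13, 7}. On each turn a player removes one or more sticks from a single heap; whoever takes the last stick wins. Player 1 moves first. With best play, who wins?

Nim-sum: 5 XOR 6 XOR 9 XOR 13 XOR 7 = 0.
The nim-sum is 0, so this is a P-position: the player to move is in a losing position under optimal play; Player 1 is about to move from it and so loses — Player 2 wins.

Player 2 wins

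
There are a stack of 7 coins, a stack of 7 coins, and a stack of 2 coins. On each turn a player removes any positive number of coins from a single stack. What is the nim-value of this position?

2

Compute the nim-sum pairwise:
7 XOR 7 = 0
0 XOR 2 = 2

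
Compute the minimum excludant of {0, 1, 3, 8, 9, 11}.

2

The values 0, 1 are all present; 2 is the first non-negative integer missing from the set.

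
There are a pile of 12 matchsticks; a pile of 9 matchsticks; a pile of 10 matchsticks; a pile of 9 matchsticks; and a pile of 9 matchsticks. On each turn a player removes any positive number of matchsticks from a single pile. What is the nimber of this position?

15

In binary:
  1100  (12)
  1001  (9)
  1010  (10)
  1001  (9)
  1001  (9)
  ----
  1111  (15)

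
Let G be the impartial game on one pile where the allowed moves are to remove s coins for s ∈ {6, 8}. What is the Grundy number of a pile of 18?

Build the Grundy sequence with g(k) = mex{g(k−s) : s ∈ {6, 8}, s ≤ k}:
k:     0  1  2  3  4  5  6  7  8  9 10 11 12 13 14 15 16 17 18
g(k):  0  0  0  0  0  0  1  1  1  1  1  1  2  2  0  0  0  0  0
So g(18) = 0.

0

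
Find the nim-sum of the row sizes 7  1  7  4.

Compute the nim-sum pairwise:
7 XOR 1 = 6
6 XOR 7 = 1
1 XOR 4 = 5

5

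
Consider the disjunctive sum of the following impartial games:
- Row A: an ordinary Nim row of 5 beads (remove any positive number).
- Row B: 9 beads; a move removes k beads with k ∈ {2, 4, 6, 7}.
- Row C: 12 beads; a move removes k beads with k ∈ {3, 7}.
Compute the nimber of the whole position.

Row A is a plain Nim row of size 5, so its Grundy value is 5.
For row B, compute g(0), g(1), … with moves {2, 4, 6, 7}:
k:     0  1  2  3  4  5  6  7  8  9
g(k):  0  0  1  1  2  2  3  3  4  0
So g(9) = 0.
For row C, compute g(0), g(1), … with moves {3, 7}:
g(0) = mex{} = 0
g(1) = mex{} = 0
g(2) = mex{} = 0
g(3) = mex{0} = 1
g(4) = mex{0} = 1
g(5) = mex{0} = 1
g(6) = mex{1} = 0
g(7) = mex{0,1} = 2
g(8) = mex{0,1} = 2
g(9) = mex{0} = 1
g(10) = mex{1,2} = 0
g(11) = mex{1,2} = 0
g(12) = mex{1} = 0
So g(12) = 0.
The value of a disjunctive sum is the nim-sum of the parts.
Combined value = 5 ⊕ 0 ⊕ 0 = 5.

5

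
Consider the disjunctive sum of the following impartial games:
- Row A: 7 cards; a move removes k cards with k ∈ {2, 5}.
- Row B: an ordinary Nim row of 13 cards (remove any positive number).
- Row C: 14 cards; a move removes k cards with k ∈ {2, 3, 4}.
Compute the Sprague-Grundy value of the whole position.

12

Grundy values for row A (subtraction set {2, 5}):
k:     0  1  2  3  4  5  6  7
g(k):  0  0  1  1  0  2  1  0
So g(7) = 0.
Row B is a plain Nim row of size 13, so its Grundy value is 13.
Build the Grundy sequence for row C with g(k) = mex{g(k−s) : s ∈ {2, 3, 4}, s ≤ k}:
k:     0  1  2  3  4  5  6  7  8  9 10 11 12 13 14
g(k):  0  0  1  1  2  2  0  0  1  1  2  2  0  0  1
So g(14) = 1.
By the Sprague-Grundy theorem, the Grundy value of a sum of independent games is the XOR of the component values.
Combined value = 0 XOR 13 XOR 1 = 12.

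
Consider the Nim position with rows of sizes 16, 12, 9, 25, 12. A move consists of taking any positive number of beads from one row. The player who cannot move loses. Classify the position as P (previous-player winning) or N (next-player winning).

Nim-sum: 16 ⊕ 12 ⊕ 9 ⊕ 25 ⊕ 12 = 0.
The nim-sum is 0, so this is a P-position: the player to move is in a losing position under optimal play.

P-position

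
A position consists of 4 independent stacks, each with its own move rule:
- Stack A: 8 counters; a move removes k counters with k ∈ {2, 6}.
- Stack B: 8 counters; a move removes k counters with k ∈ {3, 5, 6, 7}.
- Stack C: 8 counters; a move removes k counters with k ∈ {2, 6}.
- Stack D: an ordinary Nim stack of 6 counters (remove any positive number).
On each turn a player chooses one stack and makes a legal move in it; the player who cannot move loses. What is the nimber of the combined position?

Grundy values for stack A (subtraction set {2, 6}):
g(0) = mex{} = 0
g(1) = mex{} = 0
g(2) = mex{0} = 1
g(3) = mex{0} = 1
g(4) = mex{1} = 0
g(5) = mex{1} = 0
g(6) = mex{0} = 1
g(7) = mex{0} = 1
g(8) = mex{1} = 0
So g(8) = 0.
Build the Grundy sequence for stack B with g(k) = mex{g(k−s) : s ∈ {3, 5, 6, 7}, s ≤ k}:
k:     0  1  2  3  4  5  6  7  8
g(k):  0  0  0  1  1  1  2  2  2
So g(8) = 2.
For stack C, compute g(0), g(1), … with moves {2, 6}:
k:     0  1  2  3  4  5  6  7  8
g(k):  0  0  1  1  0  0  1  1  0
So g(8) = 0.
Stack D is a plain Nim stack of size 6, so its Grundy value is 6.
By the Sprague-Grundy theorem, the Grundy value of a sum of independent games is the XOR of the component values.
Combined value = 0 ⊕ 2 ⊕ 0 ⊕ 6 = 4.

4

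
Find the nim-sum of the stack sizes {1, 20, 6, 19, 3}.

Write each in binary and XOR column by column:
  00001  (1)
  10100  (20)
  00110  (6)
  10011  (19)
  00011  (3)
  -----
  00011  (3)

3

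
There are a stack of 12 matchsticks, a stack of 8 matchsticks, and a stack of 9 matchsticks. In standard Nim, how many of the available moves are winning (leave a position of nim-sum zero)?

3

Compute the nim-sum pairwise:
12 ⊕ 8 = 4
4 ⊕ 9 = 13
The overall nim-sum is X = 13. A stack of size p has a winning move iff p XOR X < p (reduce it to p XOR X).
  12: 12 XOR 13 = 1 < 12 — winning move (to 1).
  8: 8 XOR 13 = 5 < 8 — winning move (to 5).
  9: 9 XOR 13 = 4 < 9 — winning move (to 4).
That gives 3 winning moves.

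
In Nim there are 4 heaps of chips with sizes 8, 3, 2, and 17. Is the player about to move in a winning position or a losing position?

Winning position

Nim-sum: 8 ⊕ 3 ⊕ 2 ⊕ 17 = 24.
The nim-sum is 24 ≠ 0, so this is an N-position: the player to move can win.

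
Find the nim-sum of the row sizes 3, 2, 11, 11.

Write each in binary and XOR column by column:
  0011  (3)
  0010  (2)
  1011  (11)
  1011  (11)
  ----
  0001  (1)

1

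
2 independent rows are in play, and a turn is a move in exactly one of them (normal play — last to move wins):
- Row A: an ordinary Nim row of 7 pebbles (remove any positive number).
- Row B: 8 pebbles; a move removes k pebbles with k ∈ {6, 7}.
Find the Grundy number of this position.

6

Row A is a plain Nim row of size 7, so its Grundy value is 7.
Build the Grundy sequence for row B with g(k) = mex{g(k−s) : s ∈ {6, 7}, s ≤ k}:
k:     0  1  2  3  4  5  6  7  8
g(k):  0  0  0  0  0  0  1  1  1
So g(8) = 1.
By the Sprague-Grundy theorem, the Grundy value of a sum of independent games is the XOR of the component values.
Combined value = 7 XOR 1 = 6.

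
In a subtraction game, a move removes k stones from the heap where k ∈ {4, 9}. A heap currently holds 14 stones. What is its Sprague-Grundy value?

0

Compute g(0), g(1), … for moves {4, 9}:
k:     0  1  2  3  4  5  6  7  8  9 10 11 12 13 14
g(k):  0  0  0  0  1  1  1  1  0  2  2  2  1  0  0
So g(14) = 0.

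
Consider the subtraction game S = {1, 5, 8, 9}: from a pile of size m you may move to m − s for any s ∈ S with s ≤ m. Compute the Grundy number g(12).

2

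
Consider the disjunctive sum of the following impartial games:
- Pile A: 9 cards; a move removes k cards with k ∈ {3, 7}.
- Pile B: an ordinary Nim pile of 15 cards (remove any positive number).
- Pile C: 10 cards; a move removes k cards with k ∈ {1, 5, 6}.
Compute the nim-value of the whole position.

Build the Grundy sequence for pile A with g(k) = mex{g(k−s) : s ∈ {3, 7}, s ≤ k}:
k:     0  1  2  3  4  5  6  7  8  9
g(k):  0  0  0  1  1  1  0  2  2  1
So g(9) = 1.
Pile B is a plain Nim pile of size 15, so its Grundy value is 15.
Build the Grundy sequence for pile C with g(k) = mex{g(k−s) : s ∈ {1, 5, 6}, s ≤ k}:
k:     0  1  2  3  4  5  6  7  8  9 10
g(k):  0  1  0  1  0  1  2  3  2  3  2
So g(10) = 2.
The value of a disjunctive sum is the nim-sum of the parts.
Combined value = 1 XOR 15 XOR 2 = 12.

12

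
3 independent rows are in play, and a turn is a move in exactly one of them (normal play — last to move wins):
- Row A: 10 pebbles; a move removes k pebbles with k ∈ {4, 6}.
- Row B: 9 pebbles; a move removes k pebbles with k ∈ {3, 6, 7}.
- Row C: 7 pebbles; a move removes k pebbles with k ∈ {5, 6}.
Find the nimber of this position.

Grundy values for row A (subtraction set {4, 6}):
g(0) = mex{} = 0
g(1) = mex{} = 0
g(2) = mex{} = 0
g(3) = mex{} = 0
g(4) = mex{0} = 1
g(5) = mex{0} = 1
g(6) = mex{0} = 1
g(7) = mex{0} = 1
g(8) = mex{0,1} = 2
g(9) = mex{0,1} = 2
g(10) = mex{1} = 0
So g(10) = 0.
Grundy values for row B (subtraction set {3, 6, 7}):
k:     0  1  2  3  4  5  6  7  8  9
g(k):  0  0  0  1  1  1  2  2  2  3
So g(9) = 3.
For row C, compute g(0), g(1), … with moves {5, 6}:
k:     0  1  2  3  4  5  6  7
g(k):  0  0  0  0  0  1  1  1
So g(7) = 1.
By the Sprague-Grundy theorem, the Grundy value of a sum of independent games is the XOR of the component values.
Combined value = 0 ⊕ 3 ⊕ 1 = 2.

2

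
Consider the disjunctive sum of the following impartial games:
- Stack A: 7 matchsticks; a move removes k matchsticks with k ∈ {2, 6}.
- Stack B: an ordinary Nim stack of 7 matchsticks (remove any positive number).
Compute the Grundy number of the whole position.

6

For stack A, compute g(0), g(1), … with moves {2, 6}:
k:     0  1  2  3  4  5  6  7
g(k):  0  0  1  1  0  0  1  1
So g(7) = 1.
Stack B is a plain Nim stack of size 7, so its Grundy value is 7.
By the Sprague-Grundy theorem, the Grundy value of a sum of independent games is the XOR of the component values.
Combined value = 1 XOR 7 = 6.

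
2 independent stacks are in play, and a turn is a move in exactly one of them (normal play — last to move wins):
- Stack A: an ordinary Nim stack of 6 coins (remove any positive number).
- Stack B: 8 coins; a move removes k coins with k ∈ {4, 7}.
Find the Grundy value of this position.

Stack A is a plain Nim stack of size 6, so its Grundy value is 6.
Grundy values for stack B (subtraction set {4, 7}):
k:     0  1  2  3  4  5  6  7  8
g(k):  0  0  0  0  1  1  1  1  2
So g(8) = 2.
By the Sprague-Grundy theorem, the Grundy value of a sum of independent games is the XOR of the component values.
Combined value = 6 XOR 2 = 4.

4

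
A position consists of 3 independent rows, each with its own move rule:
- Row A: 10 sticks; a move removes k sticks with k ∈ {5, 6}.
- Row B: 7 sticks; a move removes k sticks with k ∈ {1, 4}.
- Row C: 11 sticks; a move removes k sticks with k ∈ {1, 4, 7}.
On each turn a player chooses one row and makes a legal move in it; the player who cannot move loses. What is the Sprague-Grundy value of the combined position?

3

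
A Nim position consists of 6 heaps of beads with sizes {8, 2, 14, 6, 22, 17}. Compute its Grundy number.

5

In binary:
  01000  (8)
  00010  (2)
  01110  (14)
  00110  (6)
  10110  (22)
  10001  (17)
  -----
  00101  (5)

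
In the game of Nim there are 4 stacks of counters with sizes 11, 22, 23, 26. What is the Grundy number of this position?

16

Bitwise XOR of the heap sizes:
  01011  (11)
  10110  (22)
  10111  (23)
  11010  (26)
  -----
  10000  (16)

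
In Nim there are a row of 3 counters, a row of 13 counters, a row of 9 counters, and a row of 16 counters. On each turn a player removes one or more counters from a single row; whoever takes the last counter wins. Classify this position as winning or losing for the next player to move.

Winning position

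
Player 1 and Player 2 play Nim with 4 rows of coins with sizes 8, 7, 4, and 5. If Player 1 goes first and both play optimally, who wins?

Player 1 wins

Write each in binary and XOR column by column:
  1000  (8)
  0111  (7)
  0100  (4)
  0101  (5)
  ----
  1110  (14)
The nim-sum is 14 ≠ 0, so this is an N-position: the player to move can win; Player 1 has a winning move.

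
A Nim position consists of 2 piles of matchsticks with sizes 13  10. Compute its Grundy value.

Write each in binary and XOR column by column:
  1101  (13)
  1010  (10)
  ----
  0111  (7)

7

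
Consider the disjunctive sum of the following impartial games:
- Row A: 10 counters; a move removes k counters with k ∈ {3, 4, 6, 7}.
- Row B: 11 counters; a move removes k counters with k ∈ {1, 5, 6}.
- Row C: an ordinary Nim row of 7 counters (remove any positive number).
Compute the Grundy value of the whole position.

Build the Grundy sequence for row A with g(k) = mex{g(k−s) : s ∈ {3, 4, 6, 7}, s ≤ k}:
k:     0  1  2  3  4  5  6  7  8  9 10
g(k):  0  0  0  1  1  1  2  2  2  3  0
So g(10) = 0.
Build the Grundy sequence for row B with g(k) = mex{g(k−s) : s ∈ {1, 5, 6}, s ≤ k}:
g(0) = mex{} = 0
g(1) = mex{0} = 1
g(2) = mex{1} = 0
g(3) = mex{0} = 1
g(4) = mex{1} = 0
g(5) = mex{0} = 1
g(6) = mex{0,1} = 2
g(7) = mex{0,1,2} = 3
g(8) = mex{0,1,3} = 2
g(9) = mex{0,1,2} = 3
g(10) = mex{0,1,3} = 2
g(11) = mex{1,2} = 0
So g(11) = 0.
Row C is a plain Nim row of size 7, so its Grundy value is 7.
The value of a disjunctive sum is the nim-sum of the parts.
Combined value = 0 ⊕ 0 ⊕ 7 = 7.

7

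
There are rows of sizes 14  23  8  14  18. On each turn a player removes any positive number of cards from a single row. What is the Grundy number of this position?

13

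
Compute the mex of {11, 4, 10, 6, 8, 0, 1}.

The values 0, 1 are all present; 2 is the first non-negative integer missing from the set.

2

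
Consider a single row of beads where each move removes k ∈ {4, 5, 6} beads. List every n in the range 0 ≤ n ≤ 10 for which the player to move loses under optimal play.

Build the Grundy sequence with g(k) = mex{g(k−s) : s ∈ {4, 5, 6}, s ≤ k}:
k:     0  1  2  3  4  5  6  7  8  9 10
g(k):  0  0  0  0  1  1  1  1  2  2  0
The P-positions (g = 0) in 0..10 are 0, 1, 2, 3, 10.

0, 1, 2, 3, 10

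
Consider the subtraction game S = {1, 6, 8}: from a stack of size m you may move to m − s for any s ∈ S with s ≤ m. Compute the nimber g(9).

0

Grundy values for subtraction set {1, 6, 8}:
k:     0  1  2  3  4  5  6  7  8  9
g(k):  0  1  0  1  0  1  2  0  1  0
So g(9) = 0.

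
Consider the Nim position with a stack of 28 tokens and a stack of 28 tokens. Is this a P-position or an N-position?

Compute the nim-sum pairwise:
28 XOR 28 = 0
The nim-sum is 0, so this is a P-position: the player to move is in a losing position under optimal play.

P-position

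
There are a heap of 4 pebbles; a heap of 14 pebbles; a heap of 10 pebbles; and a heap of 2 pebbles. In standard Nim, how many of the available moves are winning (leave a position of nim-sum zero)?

Write each in binary and XOR column by column:
  0100  (4)
  1110  (14)
  1010  (10)
  0010  (2)
  ----
  0010  (2)
The overall nim-sum is X = 2. A heap of size p has a winning move iff p XOR X < p (reduce it to p XOR X).
  4: 4 XOR 2 = 6 ≥ 4 — no move.
  14: 14 XOR 2 = 12 < 14 — winning move (to 12).
  10: 10 XOR 2 = 8 < 10 — winning move (to 8).
  2: 2 XOR 2 = 0 < 2 — winning move (to 0).
That gives 3 winning moves.

3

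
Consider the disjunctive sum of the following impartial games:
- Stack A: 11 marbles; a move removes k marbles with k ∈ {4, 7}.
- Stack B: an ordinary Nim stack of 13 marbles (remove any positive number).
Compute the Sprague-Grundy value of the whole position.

13

Grundy values for stack A (subtraction set {4, 7}):
k:     0  1  2  3  4  5  6  7  8  9 10 11
g(k):  0  0  0  0  1  1  1  1  2  2  2  0
So g(11) = 0.
Stack B is a plain Nim stack of size 13, so its Grundy value is 13.
The value of a disjunctive sum is the nim-sum of the parts.
Combined value = 0 ⊕ 13 = 13.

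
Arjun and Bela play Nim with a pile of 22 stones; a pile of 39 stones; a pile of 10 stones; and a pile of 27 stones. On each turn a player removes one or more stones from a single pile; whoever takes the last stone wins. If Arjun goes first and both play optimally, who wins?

Arjun wins

Bitwise XOR of the heap sizes:
  010110  (22)
  100111  (39)
  001010  (10)
  011011  (27)
  ------
  100000  (32)
The nim-sum is 32 ≠ 0, so this is an N-position: the player to move can win; Arjun has a winning move.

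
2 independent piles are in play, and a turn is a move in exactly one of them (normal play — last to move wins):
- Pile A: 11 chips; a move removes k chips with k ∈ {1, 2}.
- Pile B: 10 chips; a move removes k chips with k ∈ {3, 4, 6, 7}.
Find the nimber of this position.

Build the Grundy sequence for pile A with g(k) = mex{g(k−s) : s ∈ {1, 2}, s ≤ k}:
g(0) = mex{} = 0
g(1) = mex{0} = 1
g(2) = mex{0,1} = 2
g(3) = mex{1,2} = 0
g(4) = mex{0,2} = 1
g(5) = mex{0,1} = 2
g(6) = mex{1,2} = 0
g(7) = mex{0,2} = 1
g(8) = mex{0,1} = 2
g(9) = mex{1,2} = 0
g(10) = mex{0,2} = 1
g(11) = mex{0,1} = 2
So g(11) = 2.
Build the Grundy sequence for pile B with g(k) = mex{g(k−s) : s ∈ {3, 4, 6, 7}, s ≤ k}:
g(0) = mex{} = 0
g(1) = mex{} = 0
g(2) = mex{} = 0
g(3) = mex{0} = 1
g(4) = mex{0} = 1
g(5) = mex{0} = 1
g(6) = mex{0,1} = 2
g(7) = mex{0,1} = 2
g(8) = mex{0,1} = 2
g(9) = mex{0,1,2} = 3
g(10) = mex{1,2} = 0
So g(10) = 0.
By the Sprague-Grundy theorem, the Grundy value of a sum of independent games is the XOR of the component values.
Combined value = 2 XOR 0 = 2.

2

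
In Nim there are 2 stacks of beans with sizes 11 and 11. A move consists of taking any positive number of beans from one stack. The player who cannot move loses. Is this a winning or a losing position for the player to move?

Losing position

Compute the nim-sum pairwise:
11 ⊕ 11 = 0
The nim-sum is 0, so this is a P-position: the player to move is in a losing position under optimal play.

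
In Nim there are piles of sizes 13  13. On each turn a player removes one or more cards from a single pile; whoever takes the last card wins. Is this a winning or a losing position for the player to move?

Losing position

Compute the nim-sum pairwise:
13 ⊕ 13 = 0
The nim-sum is 0, so this is a P-position: the player to move is in a losing position under optimal play.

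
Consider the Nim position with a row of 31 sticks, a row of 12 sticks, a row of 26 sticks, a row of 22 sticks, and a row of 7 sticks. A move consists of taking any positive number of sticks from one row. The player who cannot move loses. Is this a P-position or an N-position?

N-position

Compute the nim-sum pairwise:
31 XOR 12 = 19
19 XOR 26 = 9
9 XOR 22 = 31
31 XOR 7 = 24
The nim-sum is 24 ≠ 0, so this is an N-position: the player to move can win.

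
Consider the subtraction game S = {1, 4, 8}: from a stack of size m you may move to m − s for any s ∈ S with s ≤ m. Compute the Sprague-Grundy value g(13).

Compute g(0), g(1), … for moves {1, 4, 8}:
g(0) = mex{} = 0
g(1) = mex{0} = 1
g(2) = mex{1} = 0
g(3) = mex{0} = 1
g(4) = mex{0,1} = 2
g(5) = mex{1,2} = 0
g(6) = mex{0} = 1
g(7) = mex{1} = 0
g(8) = mex{0,2} = 1
g(9) = mex{0,1} = 2
g(10) = mex{0,1,2} = 3
g(11) = mex{0,1,3} = 2
g(12) = mex{1,2} = 0
g(13) = mex{0,2} = 1
So g(13) = 1.

1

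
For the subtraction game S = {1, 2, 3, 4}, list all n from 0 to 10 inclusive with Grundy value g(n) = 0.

0, 5, 10

Grundy values for subtraction set {1, 2, 3, 4}:
g(0) = mex{} = 0
g(1) = mex{0} = 1
g(2) = mex{0,1} = 2
g(3) = mex{0,1,2} = 3
g(4) = mex{0,1,2,3} = 4
g(5) = mex{1,2,3,4} = 0
g(6) = mex{0,2,3,4} = 1
g(7) = mex{0,1,3,4} = 2
g(8) = mex{0,1,2,4} = 3
g(9) = mex{0,1,2,3} = 4
g(10) = mex{1,2,3,4} = 0
The P-positions (g = 0) in 0..10 are 0, 5, 10.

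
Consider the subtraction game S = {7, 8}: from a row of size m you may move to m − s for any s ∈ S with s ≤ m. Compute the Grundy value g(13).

1

Compute g(0), g(1), … for moves {7, 8}:
k:     0  1  2  3  4  5  6  7  8  9 10 11 12 13
g(k):  0  0  0  0  0  0  0  1  1  1  1  1  1  1
So g(13) = 1.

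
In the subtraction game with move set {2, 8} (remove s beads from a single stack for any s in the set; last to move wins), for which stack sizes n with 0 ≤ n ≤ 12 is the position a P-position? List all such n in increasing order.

0, 1, 4, 5, 10, 11

Compute g(0), g(1), … for moves {2, 8}:
k:     0  1  2  3  4  5  6  7  8  9 10 11 12
g(k):  0  0  1  1  0  0  1  1  2  2  0  0  1
The P-positions (g = 0) in 0..12 are 0, 1, 4, 5, 10, 11.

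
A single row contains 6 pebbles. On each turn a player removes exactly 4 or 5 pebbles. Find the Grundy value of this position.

1

Grundy values for subtraction set {4, 5}:
k:     0  1  2  3  4  5  6
g(k):  0  0  0  0  1  1  1
So g(6) = 1.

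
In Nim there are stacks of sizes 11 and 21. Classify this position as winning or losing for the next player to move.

Winning position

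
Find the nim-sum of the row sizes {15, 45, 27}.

Compute the nim-sum pairwise:
15 XOR 45 = 34
34 XOR 27 = 57

57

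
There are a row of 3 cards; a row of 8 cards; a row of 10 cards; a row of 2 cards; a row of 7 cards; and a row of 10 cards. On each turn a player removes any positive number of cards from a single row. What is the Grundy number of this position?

Nim-sum: 3 ⊕ 8 ⊕ 10 ⊕ 2 ⊕ 7 ⊕ 10 = 14.

14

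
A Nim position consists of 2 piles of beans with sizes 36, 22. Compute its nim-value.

Compute the nim-sum pairwise:
36 ⊕ 22 = 50

50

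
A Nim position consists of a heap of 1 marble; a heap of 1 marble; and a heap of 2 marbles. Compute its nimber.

2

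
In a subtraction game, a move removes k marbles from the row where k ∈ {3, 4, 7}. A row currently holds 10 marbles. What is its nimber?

0

Grundy values for subtraction set {3, 4, 7}:
k:     0  1  2  3  4  5  6  7  8  9 10
g(k):  0  0  0  1  1  1  2  2  2  3  0
So g(10) = 0.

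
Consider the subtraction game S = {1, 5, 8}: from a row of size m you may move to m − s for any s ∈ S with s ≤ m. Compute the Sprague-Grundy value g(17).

0

Grundy values for subtraction set {1, 5, 8}:
k:     0  1  2  3  4  5  6  7  8  9 10 11 12 13 14 15 16 17
g(k):  0  1  0  1  0  1  0  1  2  3  2  3  2  0  1  0  1  0
So g(17) = 0.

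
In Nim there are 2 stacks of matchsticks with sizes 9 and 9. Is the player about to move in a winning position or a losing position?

Losing position

Compute the nim-sum pairwise:
9 XOR 9 = 0
The nim-sum is 0, so this is a P-position: the player to move is in a losing position under optimal play.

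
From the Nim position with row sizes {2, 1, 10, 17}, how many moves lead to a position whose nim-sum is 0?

Write each in binary and XOR column by column:
  00010  (2)
  00001  (1)
  01010  (10)
  10001  (17)
  -----
  11000  (24)
The overall nim-sum is X = 24. A row of size p has a winning move iff p XOR X < p (reduce it to p XOR X).
  2: 2 XOR 24 = 26 ≥ 2 — no move.
  1: 1 XOR 24 = 25 ≥ 1 — no move.
  10: 10 XOR 24 = 18 ≥ 10 — no move.
  17: 17 XOR 24 = 9 < 17 — winning move (to 9).
That gives 1 winning move.

1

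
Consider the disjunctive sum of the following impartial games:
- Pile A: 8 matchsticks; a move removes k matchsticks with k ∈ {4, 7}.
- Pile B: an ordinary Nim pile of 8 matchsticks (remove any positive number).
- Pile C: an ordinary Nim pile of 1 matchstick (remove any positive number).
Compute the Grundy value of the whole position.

11

Build the Grundy sequence for pile A with g(k) = mex{g(k−s) : s ∈ {4, 7}, s ≤ k}:
k:     0  1  2  3  4  5  6  7  8
g(k):  0  0  0  0  1  1  1  1  2
So g(8) = 2.
Pile B is a plain Nim pile of size 8, so its Grundy value is 8.
Pile C is a plain Nim pile of size 1, so its Grundy value is 1.
The value of a disjunctive sum is the nim-sum of the parts.
Combined value = 2 ⊕ 8 ⊕ 1 = 11.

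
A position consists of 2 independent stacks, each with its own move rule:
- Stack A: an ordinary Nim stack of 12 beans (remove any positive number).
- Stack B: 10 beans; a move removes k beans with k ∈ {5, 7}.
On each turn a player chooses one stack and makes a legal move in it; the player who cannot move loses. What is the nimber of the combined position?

Stack A is a plain Nim stack of size 12, so its Grundy value is 12.
Grundy values for stack B (subtraction set {5, 7}):
k:     0  1  2  3  4  5  6  7  8  9 10
g(k):  0  0  0  0  0  1  1  1  1  1  2
So g(10) = 2.
The value of a disjunctive sum is the nim-sum of the parts.
Combined value = 12 XOR 2 = 14.

14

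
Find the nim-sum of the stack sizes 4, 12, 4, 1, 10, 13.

In binary:
  0100  (4)
  1100  (12)
  0100  (4)
  0001  (1)
  1010  (10)
  1101  (13)
  ----
  1010  (10)

10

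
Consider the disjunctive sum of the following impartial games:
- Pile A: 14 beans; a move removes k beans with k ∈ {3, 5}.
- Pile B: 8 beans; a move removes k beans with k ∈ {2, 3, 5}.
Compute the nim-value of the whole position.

2

Grundy values for pile A (subtraction set {3, 5}):
g(0) = mex{} = 0
g(1) = mex{} = 0
g(2) = mex{} = 0
g(3) = mex{0} = 1
g(4) = mex{0} = 1
g(5) = mex{0} = 1
g(6) = mex{0,1} = 2
g(7) = mex{0,1} = 2
g(8) = mex{1} = 0
g(9) = mex{1,2} = 0
g(10) = mex{1,2} = 0
g(11) = mex{0,2} = 1
g(12) = mex{0,2} = 1
g(13) = mex{0} = 1
g(14) = mex{0,1} = 2
So g(14) = 2.
Build the Grundy sequence for pile B with g(k) = mex{g(k−s) : s ∈ {2, 3, 5}, s ≤ k}:
g(0) = mex{} = 0
g(1) = mex{} = 0
g(2) = mex{0} = 1
g(3) = mex{0} = 1
g(4) = mex{0,1} = 2
g(5) = mex{0,1} = 2
g(6) = mex{0,1,2} = 3
g(7) = mex{1,2} = 0
g(8) = mex{1,2,3} = 0
So g(8) = 0.
By the Sprague-Grundy theorem, the Grundy value of a sum of independent games is the XOR of the component values.
Combined value = 2 XOR 0 = 2.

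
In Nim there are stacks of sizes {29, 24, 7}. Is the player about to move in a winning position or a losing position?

Winning position

Compute the nim-sum pairwise:
29 ⊕ 24 = 5
5 ⊕ 7 = 2
The nim-sum is 2 ≠ 0, so this is an N-position: the player to move can win.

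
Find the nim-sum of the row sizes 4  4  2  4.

6

Compute the nim-sum pairwise:
4 ^ 4 = 0
0 ^ 2 = 2
2 ^ 4 = 6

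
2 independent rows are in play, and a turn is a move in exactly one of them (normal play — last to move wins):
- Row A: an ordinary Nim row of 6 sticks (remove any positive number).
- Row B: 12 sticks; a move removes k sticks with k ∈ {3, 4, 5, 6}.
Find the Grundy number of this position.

7

Row A is a plain Nim row of size 6, so its Grundy value is 6.
Build the Grundy sequence for row B with g(k) = mex{g(k−s) : s ∈ {3, 4, 5, 6}, s ≤ k}:
g(0) = mex{} = 0
g(1) = mex{} = 0
g(2) = mex{} = 0
g(3) = mex{0} = 1
g(4) = mex{0} = 1
g(5) = mex{0} = 1
g(6) = mex{0,1} = 2
g(7) = mex{0,1} = 2
g(8) = mex{0,1} = 2
g(9) = mex{1,2} = 0
g(10) = mex{1,2} = 0
g(11) = mex{1,2} = 0
g(12) = mex{0,2} = 1
So g(12) = 1.
By the Sprague-Grundy theorem, the Grundy value of a sum of independent games is the XOR of the component values.
Combined value = 6 ⊕ 1 = 7.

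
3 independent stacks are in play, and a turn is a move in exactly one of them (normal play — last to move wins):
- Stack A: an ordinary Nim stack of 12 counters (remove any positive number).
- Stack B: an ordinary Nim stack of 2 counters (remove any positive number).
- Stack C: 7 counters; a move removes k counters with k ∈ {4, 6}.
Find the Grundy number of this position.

15

Stack A is a plain Nim stack of size 12, so its Grundy value is 12.
Stack B is a plain Nim stack of size 2, so its Grundy value is 2.
For stack C, compute g(0), g(1), … with moves {4, 6}:
g(0) = mex{} = 0
g(1) = mex{} = 0
g(2) = mex{} = 0
g(3) = mex{} = 0
g(4) = mex{0} = 1
g(5) = mex{0} = 1
g(6) = mex{0} = 1
g(7) = mex{0} = 1
So g(7) = 1.
By the Sprague-Grundy theorem, the Grundy value of a sum of independent games is the XOR of the component values.
Combined value = 12 XOR 2 XOR 1 = 15.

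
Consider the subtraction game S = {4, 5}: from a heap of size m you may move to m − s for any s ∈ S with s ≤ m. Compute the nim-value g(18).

Grundy values for subtraction set {4, 5}:
k:     0  1  2  3  4  5  6  7  8  9 10 11 12 13 14 15 16 17 18
g(k):  0  0  0  0  1  1  1  1  2  0  0  0  0  1  1  1  1  2  0
So g(18) = 0.

0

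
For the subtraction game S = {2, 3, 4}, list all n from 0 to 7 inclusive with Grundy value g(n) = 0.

0, 1, 6, 7

Compute g(0), g(1), … for moves {2, 3, 4}:
k:     0  1  2  3  4  5  6  7
g(k):  0  0  1  1  2  2  0  0
The P-positions (g = 0) in 0..7 are 0, 1, 6, 7.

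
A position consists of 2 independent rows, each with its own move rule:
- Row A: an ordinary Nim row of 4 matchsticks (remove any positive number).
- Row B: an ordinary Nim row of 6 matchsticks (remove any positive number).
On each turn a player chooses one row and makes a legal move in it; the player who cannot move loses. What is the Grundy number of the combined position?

2

Row A is a plain Nim row of size 4, so its Grundy value is 4.
Row B is a plain Nim row of size 6, so its Grundy value is 6.
The value of a disjunctive sum is the nim-sum of the parts.
Combined value = 4 ⊕ 6 = 2.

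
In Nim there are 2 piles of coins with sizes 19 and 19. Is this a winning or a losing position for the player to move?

Losing position

Nim-sum: 19 ^ 19 = 0.
The nim-sum is 0, so this is a P-position: the player to move is in a losing position under optimal play.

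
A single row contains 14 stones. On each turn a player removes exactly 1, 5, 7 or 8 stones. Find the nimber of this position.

2

Grundy values for subtraction set {1, 5, 7, 8}:
g(0) = mex{} = 0
g(1) = mex{0} = 1
g(2) = mex{1} = 0
g(3) = mex{0} = 1
g(4) = mex{1} = 0
g(5) = mex{0} = 1
g(6) = mex{1} = 0
g(7) = mex{0} = 1
g(8) = mex{0,1} = 2
g(9) = mex{0,1,2} = 3
g(10) = mex{0,1,3} = 2
g(11) = mex{0,1,2} = 3
g(12) = mex{0,1,3} = 2
g(13) = mex{0,1,2} = 3
g(14) = mex{0,1,3} = 2
So g(14) = 2.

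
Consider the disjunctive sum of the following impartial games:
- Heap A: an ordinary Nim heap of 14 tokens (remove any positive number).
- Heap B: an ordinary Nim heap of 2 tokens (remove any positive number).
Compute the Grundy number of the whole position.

12

Heap A is a plain Nim heap of size 14, so its Grundy value is 14.
Heap B is a plain Nim heap of size 2, so its Grundy value is 2.
The value of a disjunctive sum is the nim-sum of the parts.
Combined value = 14 XOR 2 = 12.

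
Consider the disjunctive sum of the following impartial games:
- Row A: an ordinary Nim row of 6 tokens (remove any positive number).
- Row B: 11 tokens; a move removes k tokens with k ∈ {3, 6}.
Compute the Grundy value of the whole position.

6

Row A is a plain Nim row of size 6, so its Grundy value is 6.
For row B, compute g(0), g(1), … with moves {3, 6}:
g(0) = mex{} = 0
g(1) = mex{} = 0
g(2) = mex{} = 0
g(3) = mex{0} = 1
g(4) = mex{0} = 1
g(5) = mex{0} = 1
g(6) = mex{0,1} = 2
g(7) = mex{0,1} = 2
g(8) = mex{0,1} = 2
g(9) = mex{1,2} = 0
g(10) = mex{1,2} = 0
g(11) = mex{1,2} = 0
So g(11) = 0.
By the Sprague-Grundy theorem, the Grundy value of a sum of independent games is the XOR of the component values.
Combined value = 6 XOR 0 = 6.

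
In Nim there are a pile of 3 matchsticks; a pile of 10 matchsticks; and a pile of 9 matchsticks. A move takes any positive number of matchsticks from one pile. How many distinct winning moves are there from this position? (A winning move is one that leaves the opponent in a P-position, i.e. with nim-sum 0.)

0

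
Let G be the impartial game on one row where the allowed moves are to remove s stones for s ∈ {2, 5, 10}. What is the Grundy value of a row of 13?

Build the Grundy sequence with g(k) = mex{g(k−s) : s ∈ {2, 5, 10}, s ≤ k}:
k:     0  1  2  3  4  5  6  7  8  9 10 11 12 13
g(k):  0  0  1  1  0  2  1  0  0  1  1  2  2  3
So g(13) = 3.

3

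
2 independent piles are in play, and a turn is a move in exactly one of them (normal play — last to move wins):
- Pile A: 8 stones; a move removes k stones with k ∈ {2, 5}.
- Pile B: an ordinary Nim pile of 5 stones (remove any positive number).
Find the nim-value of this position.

5

Build the Grundy sequence for pile A with g(k) = mex{g(k−s) : s ∈ {2, 5}, s ≤ k}:
k:     0  1  2  3  4  5  6  7  8
g(k):  0  0  1  1  0  2  1  0  0
So g(8) = 0.
Pile B is a plain Nim pile of size 5, so its Grundy value is 5.
The value of a disjunctive sum is the nim-sum of the parts.
Combined value = 0 ⊕ 5 = 5.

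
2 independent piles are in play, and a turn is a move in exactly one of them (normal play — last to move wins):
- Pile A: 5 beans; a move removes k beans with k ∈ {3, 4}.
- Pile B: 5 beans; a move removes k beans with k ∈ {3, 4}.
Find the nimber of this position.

0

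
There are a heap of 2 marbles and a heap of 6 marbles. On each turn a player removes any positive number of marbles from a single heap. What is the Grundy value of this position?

4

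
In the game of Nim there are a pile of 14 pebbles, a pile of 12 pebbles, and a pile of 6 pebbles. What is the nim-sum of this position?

4

Bitwise XOR of the heap sizes:
  1110  (14)
  1100  (12)
  0110  (6)
  ----
  0100  (4)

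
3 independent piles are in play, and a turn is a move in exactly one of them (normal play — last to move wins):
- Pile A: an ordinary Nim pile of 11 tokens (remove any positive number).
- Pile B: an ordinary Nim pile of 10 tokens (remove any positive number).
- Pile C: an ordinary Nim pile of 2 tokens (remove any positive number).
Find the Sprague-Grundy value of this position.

Pile A is a plain Nim pile of size 11, so its Grundy value is 11.
Pile B is a plain Nim pile of size 10, so its Grundy value is 10.
Pile C is a plain Nim pile of size 2, so its Grundy value is 2.
The value of a disjunctive sum is the nim-sum of the parts.
Combined value = 11 XOR 10 XOR 2 = 3.

3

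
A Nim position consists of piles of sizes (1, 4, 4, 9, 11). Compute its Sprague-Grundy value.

3

In binary:
  0001  (1)
  0100  (4)
  0100  (4)
  1001  (9)
  1011  (11)
  ----
  0011  (3)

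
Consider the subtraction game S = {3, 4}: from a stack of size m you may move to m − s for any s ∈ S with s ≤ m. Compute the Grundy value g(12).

1

Compute g(0), g(1), … for moves {3, 4}:
g(0) = mex{} = 0
g(1) = mex{} = 0
g(2) = mex{} = 0
g(3) = mex{0} = 1
g(4) = mex{0} = 1
g(5) = mex{0} = 1
g(6) = mex{0,1} = 2
g(7) = mex{1} = 0
g(8) = mex{1} = 0
g(9) = mex{1,2} = 0
g(10) = mex{0,2} = 1
g(11) = mex{0} = 1
g(12) = mex{0} = 1
So g(12) = 1.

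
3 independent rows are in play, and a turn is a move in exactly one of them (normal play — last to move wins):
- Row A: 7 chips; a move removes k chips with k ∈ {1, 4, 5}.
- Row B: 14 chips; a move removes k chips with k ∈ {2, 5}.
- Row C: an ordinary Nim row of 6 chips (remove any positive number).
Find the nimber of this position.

Grundy values for row A (subtraction set {1, 4, 5}):
k:     0  1  2  3  4  5  6  7
g(k):  0  1  0  1  2  3  2  3
So g(7) = 3.
For row B, compute g(0), g(1), … with moves {2, 5}:
k:     0  1  2  3  4  5  6  7  8  9 10 11 12 13 14
g(k):  0  0  1  1  0  2  1  0  0  1  1  0  2  1  0
So g(14) = 0.
Row C is a plain Nim row of size 6, so its Grundy value is 6.
By the Sprague-Grundy theorem, the Grundy value of a sum of independent games is the XOR of the component values.
Combined value = 3 XOR 0 XOR 6 = 5.

5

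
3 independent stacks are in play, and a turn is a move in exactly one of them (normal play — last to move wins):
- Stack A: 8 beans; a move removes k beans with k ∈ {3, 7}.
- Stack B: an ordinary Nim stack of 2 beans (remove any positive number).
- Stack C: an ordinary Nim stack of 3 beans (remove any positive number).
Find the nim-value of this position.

3

Build the Grundy sequence for stack A with g(k) = mex{g(k−s) : s ∈ {3, 7}, s ≤ k}:
g(0) = mex{} = 0
g(1) = mex{} = 0
g(2) = mex{} = 0
g(3) = mex{0} = 1
g(4) = mex{0} = 1
g(5) = mex{0} = 1
g(6) = mex{1} = 0
g(7) = mex{0,1} = 2
g(8) = mex{0,1} = 2
So g(8) = 2.
Stack B is a plain Nim stack of size 2, so its Grundy value is 2.
Stack C is a plain Nim stack of size 3, so its Grundy value is 3.
The value of a disjunctive sum is the nim-sum of the parts.
Combined value = 2 ⊕ 2 ⊕ 3 = 3.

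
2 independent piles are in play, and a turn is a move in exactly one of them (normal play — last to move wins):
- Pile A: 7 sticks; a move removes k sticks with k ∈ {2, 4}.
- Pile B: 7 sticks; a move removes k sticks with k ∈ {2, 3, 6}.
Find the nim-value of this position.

For pile A, compute g(0), g(1), … with moves {2, 4}:
k:     0  1  2  3  4  5  6  7
g(k):  0  0  1  1  2  2  0  0
So g(7) = 0.
Build the Grundy sequence for pile B with g(k) = mex{g(k−s) : s ∈ {2, 3, 6}, s ≤ k}:
k:     0  1  2  3  4  5  6  7
g(k):  0  0  1  1  2  0  3  1
So g(7) = 1.
By the Sprague-Grundy theorem, the Grundy value of a sum of independent games is the XOR of the component values.
Combined value = 0 ⊕ 1 = 1.

1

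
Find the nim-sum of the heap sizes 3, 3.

Nim-sum: 3 XOR 3 = 0.

0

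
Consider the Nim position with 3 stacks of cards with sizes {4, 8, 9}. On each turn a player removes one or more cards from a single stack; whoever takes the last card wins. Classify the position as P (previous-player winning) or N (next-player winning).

Write each in binary and XOR column by column:
  0100  (4)
  1000  (8)
  1001  (9)
  ----
  0101  (5)
The nim-sum is 5 ≠ 0, so this is an N-position: the player to move can win.

N-position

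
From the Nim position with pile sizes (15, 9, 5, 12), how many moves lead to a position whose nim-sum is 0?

3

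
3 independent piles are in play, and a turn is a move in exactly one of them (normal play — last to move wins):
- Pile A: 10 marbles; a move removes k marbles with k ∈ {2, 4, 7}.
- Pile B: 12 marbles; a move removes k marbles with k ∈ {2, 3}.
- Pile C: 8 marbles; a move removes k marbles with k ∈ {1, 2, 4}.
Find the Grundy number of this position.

1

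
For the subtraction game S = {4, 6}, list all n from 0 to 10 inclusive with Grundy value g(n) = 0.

Build the Grundy sequence with g(k) = mex{g(k−s) : s ∈ {4, 6}, s ≤ k}:
k:     0  1  2  3  4  5  6  7  8  9 10
g(k):  0  0  0  0  1  1  1  1  2  2  0
The P-positions (g = 0) in 0..10 are 0, 1, 2, 3, 10.

0, 1, 2, 3, 10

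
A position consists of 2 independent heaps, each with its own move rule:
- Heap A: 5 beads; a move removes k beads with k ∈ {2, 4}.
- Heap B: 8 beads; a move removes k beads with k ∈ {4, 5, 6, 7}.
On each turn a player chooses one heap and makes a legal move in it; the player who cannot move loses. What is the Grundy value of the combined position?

Grundy values for heap A (subtraction set {2, 4}):
k:     0  1  2  3  4  5
g(k):  0  0  1  1  2  2
So g(5) = 2.
For heap B, compute g(0), g(1), … with moves {4, 5, 6, 7}:
k:     0  1  2  3  4  5  6  7  8
g(k):  0  0  0  0  1  1  1  1  2
So g(8) = 2.
By the Sprague-Grundy theorem, the Grundy value of a sum of independent games is the XOR of the component values.
Combined value = 2 ⊕ 2 = 0.

0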